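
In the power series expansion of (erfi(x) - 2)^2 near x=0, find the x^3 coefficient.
Expand to order 3: (erfi(x) - 2)^2 = -8·x^3/(3·√(π)) + 4·x^2/π - 8·x/√(π) + 4 + O(x^4).
The coefficient of x^3 is -8/(3·√(π)).

Final answer: -8/(3·√(π))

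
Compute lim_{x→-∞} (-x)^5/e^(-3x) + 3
The quotient is an ∞/∞ indeterminate form as x → -∞.
Compare growth rates of the dominant terms (exponentials ≫ polynomials ≫ logarithms), or apply L'Hôpital's rule; the quotient → 0.
Adding the constant: 0 + 3 = 3. Limit = 3.

Final answer: 3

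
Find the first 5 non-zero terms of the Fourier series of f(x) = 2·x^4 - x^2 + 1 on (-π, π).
(100 - 16·π^2)·cos(x) + (-7 + 4·π^2)·cos(2·x) + (44/27 - 16·π^2/9)·cos(3·x) + (-5/8 + π^2)·cos(4·x) - π^2/3 + 1 + 2·π^4/5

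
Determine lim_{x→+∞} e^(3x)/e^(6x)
This is an ∞/∞ indeterminate form as x → +∞.
Rewrite e^(3x)/e^(6x) = e^((3−6)x) = e^(-3x); the exponent coefficient is -3 < 0 so e^(-3x) → 0.
Limit = 0.

Final answer: 0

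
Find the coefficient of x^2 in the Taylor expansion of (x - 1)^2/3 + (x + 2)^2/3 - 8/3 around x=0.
Expand to order 2: (x - 1)^2/3 + (x + 2)^2/3 - 8/3 = 2·x^2/3 + 2·x/3 - 1 + O(x^3).
The coefficient of x^2 is 2/3.

Final answer: 2/3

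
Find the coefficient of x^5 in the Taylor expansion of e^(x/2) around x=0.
Expand to order 5: e^(x/2) = x^5/3840 + x^4/384 + x^3/48 + x^2/8 + x/2 + 1 + O(x^6).
The coefficient of x^5 is 1/3840.

Final answer: 1/3840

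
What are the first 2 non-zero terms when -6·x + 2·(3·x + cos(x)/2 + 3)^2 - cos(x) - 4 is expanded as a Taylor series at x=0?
36·x + 39/2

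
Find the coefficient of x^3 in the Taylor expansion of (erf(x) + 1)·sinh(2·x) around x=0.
Expand to order 3: (erf(x) + 1)·sinh(2·x) = 4·x^3/3 + 4·x^2/√(π) + 2·x + O(x^4).
The coefficient of x^3 is 4/3.

Final answer: 4/3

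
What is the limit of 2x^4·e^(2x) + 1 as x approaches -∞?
The product is a 0·∞ indeterminate form at x → -∞.
Rewrite the product as 2x^4 / e^(-2x) (an ∞/∞ form) and apply L'Hôpital, or use the standard hierarchy e^(2|x|) ≫ |x^4| as x → -∞.
The indeterminate product → 0, so the limit = 1.

Final answer: 1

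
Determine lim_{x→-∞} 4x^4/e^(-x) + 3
The quotient is an ∞/∞ indeterminate form as x → -∞.
Compare growth rates of the dominant terms (exponentials ≫ polynomials ≫ logarithms), or apply L'Hôpital's rule; the quotient → 0.
Adding the constant: 0 + 3 = 3. Limit = 3.

Final answer: 3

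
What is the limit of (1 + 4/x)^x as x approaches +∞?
As x → +∞: this is the defining limit (1 + 4/x)^x → e^4.
Limit = e^(4).

Final answer: e^(4)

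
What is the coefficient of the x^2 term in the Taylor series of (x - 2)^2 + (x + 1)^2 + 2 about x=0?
Expand to order 2: (x - 2)^2 + (x + 1)^2 + 2 = 2·x^2 - 2·x + 7 + O(x^3).
The coefficient of x^2 is 2.

Final answer: 2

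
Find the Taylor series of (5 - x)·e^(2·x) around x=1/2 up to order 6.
9·e/2 + 8·e·(x - 1/2) + 7·e·(x - 1/2)^2 + 4·e·(x - 1/2)^3 + 5·e·(x - 1/2)^4/3 + 8·e·(x - 1/2)^5/15 + 2·e·(x - 1/2)^6/15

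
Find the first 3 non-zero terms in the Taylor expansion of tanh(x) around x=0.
2·x^5/15 - x^3/3 + x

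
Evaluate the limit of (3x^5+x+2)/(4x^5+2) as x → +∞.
This is an ∞/∞ indeterminate form as x → +∞.
Divide numerator and denominator by x^5 and let the lower-order terms vanish; the leading terms give 3/4.
Limit = 3/4.

Final answer: 3/4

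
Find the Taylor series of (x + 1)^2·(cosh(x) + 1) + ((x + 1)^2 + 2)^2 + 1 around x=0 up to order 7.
x^7/360 + 31·x^6/720 + x^5/12 + 37·x^4/24 + 5·x^3 + 25·x^2/2 + 16·x + 12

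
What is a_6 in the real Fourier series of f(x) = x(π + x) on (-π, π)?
a_6 = (1/π) ∫_{-π}^{π} f(x)·cos(6x) dx.
Evaluate the integral (use parity and integration by parts as needed): a_6 = 1/9.

Final answer: 1/9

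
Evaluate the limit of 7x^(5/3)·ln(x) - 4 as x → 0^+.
The product is a 0·∞ indeterminate form at x → 0⁺.
Rewrite the product as 7·ln(x) / x^(-5/3) and apply L'Hôpital, or use the standard hierarchy x^(-5/3) ≫ |ln x| as x → 0⁺.
The indeterminate product → 0, so the limit = -4.

Final answer: -4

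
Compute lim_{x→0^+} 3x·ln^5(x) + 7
The product is a 0·∞ indeterminate form at x → 0⁺.
Rewrite the product as 3·ln^5(x) / x^(-1) and apply L'Hôpital, or use the standard hierarchy x^(-1) ≫ |ln x|^5 as x → 0⁺.
The indeterminate product → 0, so the limit = 7.

Final answer: 7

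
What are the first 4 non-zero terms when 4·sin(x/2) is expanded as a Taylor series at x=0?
-x^7/161280 + x^5/960 - x^3/12 + 2·x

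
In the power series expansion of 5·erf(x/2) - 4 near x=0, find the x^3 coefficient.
Expand to order 3: 5·erf(x/2) - 4 = -5·x^3/(12·√(π)) + 5·x/√(π) - 4 + O(x^4).
The coefficient of x^3 is -5/(12·√(π)).

Final answer: -5/(12·√(π))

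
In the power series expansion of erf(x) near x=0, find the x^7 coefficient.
Expand to order 7: erf(x) = -x^7/(21·√(π)) + x^5/(5·√(π)) - 2·x^3/(3·√(π)) + 2·x/√(π) + O(x^8).
The coefficient of x^7 is -1/(21·√(π)).

Final answer: -1/(21·√(π))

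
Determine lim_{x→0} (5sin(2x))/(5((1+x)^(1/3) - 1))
Both numerator and denominator → 0 as x → 0; this is a 0/0 indeterminate form.
Expand each to leading order near x = 0: numerator ~ 10·x, denominator ~ 5·x/3.
The limit of the ratio is 6.

Final answer: 6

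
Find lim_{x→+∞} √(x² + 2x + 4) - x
This is an ∞ − ∞ indeterminate form.
Multiply and divide by the conjugate √(x²+2x + 4) + x; the x² terms cancel, leaving (2x + 4)/(√(x²+2x + 4)+x) → 2/2 = 1.
Limit = 1.

Final answer: 1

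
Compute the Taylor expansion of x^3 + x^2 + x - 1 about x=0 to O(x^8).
x^3 + x^2 + x - 1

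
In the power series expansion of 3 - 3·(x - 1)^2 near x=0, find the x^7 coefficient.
Expand to order 7: 3 - 3·(x - 1)^2 = -3·x^2 + 6·x + O(x^8).
The coefficient of x^7 is 0.

Final answer: 0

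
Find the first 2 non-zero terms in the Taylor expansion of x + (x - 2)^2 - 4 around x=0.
x^2 - 3·x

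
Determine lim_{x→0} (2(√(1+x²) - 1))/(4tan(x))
Both numerator and denominator → 0 as x → 0; this is a 0/0 indeterminate form.
Expand each to leading order near x = 0: numerator ~ x^2, denominator ~ 4·x.
The limit of the ratio is 0.

Final answer: 0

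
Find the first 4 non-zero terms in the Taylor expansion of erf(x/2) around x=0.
-x^7/(2688·√(π)) + x^5/(160·√(π)) - x^3/(12·√(π)) + x/√(π)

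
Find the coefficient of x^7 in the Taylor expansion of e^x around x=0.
Expand to order 7: e^x = x^7/5040 + x^6/720 + x^5/120 + x^4/24 + x^3/6 + x^2/2 + x + 1 + O(x^8).
The coefficient of x^7 is 1/5040.

Final answer: 1/5040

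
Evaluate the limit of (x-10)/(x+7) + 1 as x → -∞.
Evaluate the dominant behaviour as x → -∞; each term tends to a finite value or vanishes.
Limit = 2.

Final answer: 2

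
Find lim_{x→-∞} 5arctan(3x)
Evaluate the dominant behaviour as x → -∞; each term tends to a finite value or vanishes.
Limit = -5·π/2.

Final answer: -5·π/2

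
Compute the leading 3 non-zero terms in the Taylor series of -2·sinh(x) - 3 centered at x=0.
-x^3/3 - 2·x - 3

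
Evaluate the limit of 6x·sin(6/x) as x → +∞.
As x → +∞: let u = 6/x → 0⁺; then 6·x·sin(6/x) = 6·6·sin(u)/u → 6·6·1 = 36.
Limit = 36.

Final answer: 36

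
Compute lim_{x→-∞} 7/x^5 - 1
Evaluate the dominant behaviour as x → -∞; each term tends to a finite value or vanishes.
Limit = -1.

Final answer: -1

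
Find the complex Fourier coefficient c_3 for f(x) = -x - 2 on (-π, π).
Compute the real Fourier coefficients first: a_3 = 0, b_3 = -2/3.
Then c_3 = (a_3 − i·b_3)/2 = i/3.

Final answer: i/3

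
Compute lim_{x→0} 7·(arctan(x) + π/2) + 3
Direct substitution at x = 0 gives 3 + 7·π/2.

Final answer: 3 + 7·π/2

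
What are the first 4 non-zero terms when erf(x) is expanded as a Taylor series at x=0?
-x^7/(21·√(π)) + x^5/(5·√(π)) - 2·x^3/(3·√(π)) + 2·x/√(π)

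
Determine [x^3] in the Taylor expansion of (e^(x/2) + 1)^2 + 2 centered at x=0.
Expand to order 3: (e^(x/2) + 1)^2 + 2 = 5·x^3/24 + 3·x^2/4 + 2·x + 6 + O(x^4).
The coefficient of x^3 is 5/24.

Final answer: 5/24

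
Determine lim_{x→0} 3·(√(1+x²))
Direct substitution at x = 0 gives 3.

Final answer: 3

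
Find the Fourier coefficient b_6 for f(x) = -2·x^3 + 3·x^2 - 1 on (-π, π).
b_6 = (1/π) ∫_{-π}^{π} f(x)·sin(6x) dx.
Evaluate the integral (use parity and integration by parts as needed): b_6 = -1/9 + 2·π^2/3.

Final answer: -1/9 + 2·π^2/3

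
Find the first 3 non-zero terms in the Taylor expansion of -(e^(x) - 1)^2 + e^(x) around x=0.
-x^2/2 + x + 1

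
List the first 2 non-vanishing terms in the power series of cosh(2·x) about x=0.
2·x^2 + 1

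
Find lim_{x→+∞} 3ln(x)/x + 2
The quotient is an ∞/∞ indeterminate form as x → +∞.
The polynomial denominator x dominates the logarithmic numerator (any positive power of x ≫ ln(x) as x → ∞), so the quotient → 0.
Adding the constant: 0 + 2 = 2. Limit = 2.

Final answer: 2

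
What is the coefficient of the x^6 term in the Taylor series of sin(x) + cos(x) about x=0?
Expand to order 6: sin(x) + cos(x) = -x^6/720 + x^5/120 + x^4/24 - x^3/6 - x^2/2 + x + 1 + O(x^7).
The coefficient of x^6 is -1/720.

Final answer: -1/720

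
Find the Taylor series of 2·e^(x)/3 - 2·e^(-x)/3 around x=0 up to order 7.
x^7/3780 + x^5/90 + 2·x^3/9 + 4·x/3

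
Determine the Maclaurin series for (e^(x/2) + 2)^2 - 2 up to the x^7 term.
11·x^7/53760 + 17·x^6/11520 + 3·x^5/320 + 5·x^4/96 + x^3/4 + x^2 + 3·x + 7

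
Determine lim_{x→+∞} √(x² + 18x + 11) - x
This is an ∞ − ∞ indeterminate form.
Multiply and divide by the conjugate √(x²+18x + 11) + x; the x² terms cancel, leaving (18x + 11)/(√(x²+18x + 11)+x) → 18/2 = 9.
Limit = 9.

Final answer: 9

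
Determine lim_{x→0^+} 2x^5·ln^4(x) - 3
The product is a 0·∞ indeterminate form at x → 0⁺.
Rewrite the product as 2·ln^4(x) / x^(-5) and apply L'Hôpital, or use the standard hierarchy x^(-5) ≫ |ln x|^4 as x → 0⁺.
The indeterminate product → 0, so the limit = -3.

Final answer: -3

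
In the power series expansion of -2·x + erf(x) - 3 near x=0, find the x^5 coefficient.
Expand to order 5: -2·x + erf(x) - 3 = x^5/(5·√(π)) - 2·x^3/(3·√(π)) + x·(-2 + 2/√(π)) - 3 + O(x^6).
The coefficient of x^5 is 1/(5·√(π)).

Final answer: 1/(5·√(π))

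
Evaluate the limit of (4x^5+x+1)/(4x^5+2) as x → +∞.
This is an ∞/∞ indeterminate form as x → +∞.
Divide numerator and denominator by x^5 and let the lower-order terms vanish; the leading terms give 4/4 = 1.
Limit = 1.

Final answer: 1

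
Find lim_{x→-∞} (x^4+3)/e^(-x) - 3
The quotient is an ∞/∞ indeterminate form as x → -∞.
Compare growth rates of the dominant terms (exponentials ≫ polynomials ≫ logarithms), or apply L'Hôpital's rule; the quotient → 0.
Adding the constant: 0 - 3 = -3. Limit = -3.

Final answer: -3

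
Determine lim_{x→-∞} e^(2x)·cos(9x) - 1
Evaluate the dominant behaviour as x → -∞; each term tends to a finite value or vanishes.
Limit = -1.

Final answer: -1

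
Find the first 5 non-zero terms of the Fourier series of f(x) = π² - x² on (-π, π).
4·cos(x) - cos(2·x) + 4·cos(3·x)/9 - cos(4·x)/4 + 2·π^2/3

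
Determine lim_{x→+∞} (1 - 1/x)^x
As x → +∞: this is the defining limit (1 - 1/x)^x → e^(-1).
Limit = e^(-1).

Final answer: e^(-1)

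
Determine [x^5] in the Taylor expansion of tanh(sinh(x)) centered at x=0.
Expand to order 5: tanh(sinh(x)) = -x^5/40 - x^3/6 + x + O(x^6).
The coefficient of x^5 is -1/40.

Final answer: -1/40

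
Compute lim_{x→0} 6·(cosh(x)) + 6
Direct substitution at x = 0 gives 12.

Final answer: 12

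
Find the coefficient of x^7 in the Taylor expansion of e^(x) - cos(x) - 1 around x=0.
Expand to order 7: e^(x) - cos(x) - 1 = x^7/5040 + x^6/360 + x^5/120 + x^3/6 + x^2 + x - 1 + O(x^8).
The coefficient of x^7 is 1/5040.

Final answer: 1/5040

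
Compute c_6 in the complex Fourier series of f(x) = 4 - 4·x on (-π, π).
Compute the real Fourier coefficients first: a_6 = 0, b_6 = 4/3.
Then c_6 = (a_6 − i·b_6)/2 = -2·i/3.

Final answer: -2·i/3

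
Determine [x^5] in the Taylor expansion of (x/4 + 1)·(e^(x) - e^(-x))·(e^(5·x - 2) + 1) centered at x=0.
1/60 + 671·e^(-2)/10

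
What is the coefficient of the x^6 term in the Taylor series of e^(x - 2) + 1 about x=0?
Expand to order 6: e^(x - 2) + 1 = x^6·e^(-2)/720 + x^5·e^(-2)/120 + x^4·e^(-2)/24 + x^3·e^(-2)/6 + x^2·e^(-2)/2 + x·e^(-2) + e^(-2) + 1 + O(x^7).
The coefficient of x^6 is e^(-2)/720.

Final answer: e^(-2)/720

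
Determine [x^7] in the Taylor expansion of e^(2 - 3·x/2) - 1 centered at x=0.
Expand to order 7: e^(2 - 3·x/2) - 1 = -243·x^7·e^(2)/71680 + 81·x^6·e^(2)/5120 - 81·x^5·e^(2)/1280 + 27·x^4·e^(2)/128 - 9·x^3·e^(2)/16 + 9·x^2·e^(2)/8 - 3·x·e^(2)/2 - 1 + e^(2) + O(x^8).
The coefficient of x^7 is -243·e^(2)/71680.

Final answer: -243·e^(2)/71680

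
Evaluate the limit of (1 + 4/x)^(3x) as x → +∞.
As x → +∞: write (1 + 4/x)^(3x) = ((1 + 4/x)^x)^3 → (e^4)^3 = e^12.
Limit = e^(12).

Final answer: e^(12)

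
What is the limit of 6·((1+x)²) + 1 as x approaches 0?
Direct substitution at x = 0 gives 7.

Final answer: 7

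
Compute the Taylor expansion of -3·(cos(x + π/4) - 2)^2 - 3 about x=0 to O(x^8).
-3·x^7·(-2 + √(2)/2)^2·(√(2)/(5040·(-2 + √(2)/2)) + 1/(80·(-2 + √(2)/2)^2)) - 3·x^6·(-2 + √(2)/2)^2·(1/(720·(-2 + √(2)/2)^2) - √(2)/(720·(-2 + √(2)/2))) - 3·x^5·(-2 + √(2)/2)^2·(-1/(8·(-2 + √(2)/2)^2) - √(2)/(120·(-2 + √(2)/2))) - 3·x^4·(-2 + √(2)/2)^2·(√(2)/(24·(-2 + √(2)/2)) - 1/(24·(-2 + √(2)/2)^2)) - 3·x^3·(-2 + √(2)/2)^2·(√(2)/(6·(-2 + √(2)/2)) + 1/(2·(-2 + √(2)/2)^2)) - 3·x^2·(-2 + √(2)/2)^2·(1/(2·(-2 + √(2)/2)^2) - √(2)/(2·(-2 + √(2)/2))) + 3·√(2)·x·(-2 + √(2)/2) - 3·(-2 + √(2)/2)^2 - 3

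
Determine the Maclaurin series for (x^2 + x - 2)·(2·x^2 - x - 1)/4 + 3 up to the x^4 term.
x^4/2 + x^3/4 - 3·x^2/2 + x/4 + 7/2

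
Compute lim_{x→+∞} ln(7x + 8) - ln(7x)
This is an ∞ − ∞ indeterminate form.
Combine the logarithms: ln(7x+8) − ln(7x) = ln((7x+8)/(7x)) = ln(1 + 8/(7x)) → ln(1) = 0.
Limit = 0.

Final answer: 0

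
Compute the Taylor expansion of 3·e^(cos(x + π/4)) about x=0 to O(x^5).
x^4·(-√(2)·e^(√(2)/2)/8 - e^(√(2)/2)/32) + x^3·(√(2)·e^(√(2)/2)/8 + 3·e^(√(2)/2)/4) + x^2·(-3·√(2)·e^(√(2)/2)/4 + 3·e^(√(2)/2)/4) - 3·√(2)·x·e^(√(2)/2)/2 + 3·e^(√(2)/2)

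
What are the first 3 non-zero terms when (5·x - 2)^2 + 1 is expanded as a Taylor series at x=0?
25·x^2 - 20·x + 5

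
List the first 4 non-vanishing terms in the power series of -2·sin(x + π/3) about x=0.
x^3/6 + √(3)·x^2/2 - x - √(3)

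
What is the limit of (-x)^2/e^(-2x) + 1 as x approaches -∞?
The quotient is an ∞/∞ indeterminate form as x → -∞.
Compare growth rates of the dominant terms (exponentials ≫ polynomials ≫ logarithms), or apply L'Hôpital's rule; the quotient → 0.
Adding the constant: 0 + 1 = 1. Limit = 1.

Final answer: 1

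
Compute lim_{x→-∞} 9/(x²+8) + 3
Evaluate the dominant behaviour as x → -∞; each term tends to a finite value or vanishes.
Limit = 3.

Final answer: 3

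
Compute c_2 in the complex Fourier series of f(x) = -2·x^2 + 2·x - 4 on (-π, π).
Compute the real Fourier coefficients first: a_2 = -2, b_2 = -2.
Then c_2 = (a_2 − i·b_2)/2 = -1 + i.

Final answer: -1 + i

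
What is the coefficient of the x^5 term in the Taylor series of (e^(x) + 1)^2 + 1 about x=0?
Expand to order 5: (e^(x) + 1)^2 + 1 = 17·x^5/60 + 3·x^4/4 + 5·x^3/3 + 3·x^2 + 4·x + 5 + O(x^6).
The coefficient of x^5 is 17/60.

Final answer: 17/60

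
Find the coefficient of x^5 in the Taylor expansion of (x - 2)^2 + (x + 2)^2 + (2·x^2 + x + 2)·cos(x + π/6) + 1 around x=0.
Expand to order 5: (x - 2)^2 + (x + 2)^2 + (2·x^2 + x + 2)·cos(x + π/6) + 1 = x^5·(√(3)/48 + 19/120) + x^4·(1/12 - 11·√(3)/24) + x^3·(-5/6 - √(3)/4) + x^2·(√(3)/2 + 3/2) + x·(-1 + √(3)/2) + √(3) + 9 + O(x^6).
The coefficient of x^5 is √(3)/48 + 19/120.

Final answer: √(3)/48 + 19/120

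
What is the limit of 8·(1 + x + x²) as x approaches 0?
Direct substitution at x = 0 gives 8.

Final answer: 8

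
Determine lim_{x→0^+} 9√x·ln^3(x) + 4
The product is a 0·∞ indeterminate form at x → 0⁺.
Rewrite the product as 9·ln^3(x) / x^(-1/2) and apply L'Hôpital, or use the standard hierarchy x^(-1/2) ≫ |ln x|^3 as x → 0⁺.
The indeterminate product → 0, so the limit = 4.

Final answer: 4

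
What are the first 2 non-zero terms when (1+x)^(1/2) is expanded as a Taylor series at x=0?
x/2 + 1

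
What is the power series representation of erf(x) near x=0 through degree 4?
-2·x^3/(3·√(π)) + 2·x/√(π)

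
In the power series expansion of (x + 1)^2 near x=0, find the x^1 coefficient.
Expand to order 1: (x + 1)^2 = 2·x + 1 + O(x^2).
The coefficient of x^1 is 2.

Final answer: 2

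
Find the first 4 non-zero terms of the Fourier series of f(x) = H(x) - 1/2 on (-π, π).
2·sin(x)/π + 2·sin(3·x)/(3·π) + 2·sin(5·x)/(5·π) + 2·sin(7·x)/(7·π)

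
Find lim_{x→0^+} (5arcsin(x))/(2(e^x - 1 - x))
Both numerator and denominator → 0 as x → 0^+; this is a 0/0 indeterminate form.
Expand each to leading order near x = 0: numerator ~ 5·x, denominator ~ x^2.
The limit of the ratio is ∞.

Final answer: ∞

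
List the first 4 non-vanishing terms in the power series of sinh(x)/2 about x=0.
x^7/10080 + x^5/240 + x^3/12 + x/2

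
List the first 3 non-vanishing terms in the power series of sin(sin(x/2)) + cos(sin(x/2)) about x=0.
-x^2/8 + x/2 + 1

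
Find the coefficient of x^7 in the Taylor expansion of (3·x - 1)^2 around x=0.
Expand to order 7: (3·x - 1)^2 = 9·x^2 - 6·x + 1 + O(x^8).
The coefficient of x^7 is 0.

Final answer: 0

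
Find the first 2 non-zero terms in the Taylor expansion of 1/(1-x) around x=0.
x + 1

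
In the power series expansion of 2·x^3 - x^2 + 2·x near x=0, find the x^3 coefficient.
Expand to order 3: 2·x^3 - x^2 + 2·x = 2·x^3 - x^2 + 2·x + O(x^4).
The coefficient of x^3 is 2.

Final answer: 2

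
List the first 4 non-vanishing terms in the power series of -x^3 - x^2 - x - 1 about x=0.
-x^3 - x^2 - x - 1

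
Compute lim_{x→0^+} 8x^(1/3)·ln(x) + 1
The product is a 0·∞ indeterminate form at x → 0⁺.
Rewrite the product as 8·ln(x) / x^(-1/3) and apply L'Hôpital, or use the standard hierarchy x^(-1/3) ≫ |ln x| as x → 0⁺.
The indeterminate product → 0, so the limit = 1.

Final answer: 1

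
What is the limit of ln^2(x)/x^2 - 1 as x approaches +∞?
The quotient is an ∞/∞ indeterminate form as x → +∞.
The polynomial denominator x^2 dominates the logarithmic numerator (any positive power of x ≫ ln^2(x) as x → ∞), so the quotient → 0.
Adding the constant: 0 - 1 = -1. Limit = -1.

Final answer: -1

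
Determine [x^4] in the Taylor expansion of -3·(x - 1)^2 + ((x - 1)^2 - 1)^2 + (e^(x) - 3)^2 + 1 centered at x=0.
Expand to order 4: -3·(x - 1)^2 + ((x - 1)^2 - 1)^2 + (e^(x) - 3)^2 + 1 = 17·x^4/12 - 11·x^3/3 + 2·x + 2 + O(x^5).
The coefficient of x^4 is 17/12.

Final answer: 17/12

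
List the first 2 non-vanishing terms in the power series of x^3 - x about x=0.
x^3 - x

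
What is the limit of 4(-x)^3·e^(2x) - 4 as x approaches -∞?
The product is a 0·∞ indeterminate form at x → -∞.
Rewrite the product as 4(-x)^3 / e^(-2x) (an ∞/∞ form) and apply L'Hôpital, or use the standard hierarchy e^(2|x|) ≫ |(-x)^3| as x → -∞.
The indeterminate product → 0, so the limit = -4.

Final answer: -4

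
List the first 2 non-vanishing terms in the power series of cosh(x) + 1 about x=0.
x^2/2 + 2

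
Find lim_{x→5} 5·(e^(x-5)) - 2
Direct substitution at x = 5 gives 3.

Final answer: 3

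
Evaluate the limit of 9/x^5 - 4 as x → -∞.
Evaluate the dominant behaviour as x → -∞; each term tends to a finite value or vanishes.
Limit = -4.

Final answer: -4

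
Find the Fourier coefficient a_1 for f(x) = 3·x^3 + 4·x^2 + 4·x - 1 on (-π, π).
a_1 = (1/π) ∫_{-π}^{π} f(x)·cos(1x) dx.
Evaluate the integral (use parity and integration by parts as needed): a_1 = -16.

Final answer: -16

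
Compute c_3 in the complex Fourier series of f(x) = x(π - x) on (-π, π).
Compute the real Fourier coefficients first: a_3 = 4/9, b_3 = 2·π/3.
Then c_3 = (a_3 − i·b_3)/2 = 2/9 - i·π/3.

Final answer: 2/9 - i·π/3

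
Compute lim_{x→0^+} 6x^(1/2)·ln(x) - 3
The product is a 0·∞ indeterminate form at x → 0⁺.
Rewrite the product as 6·ln(x) / x^(-1/2) and apply L'Hôpital, or use the standard hierarchy x^(-1/2) ≫ |ln x| as x → 0⁺.
The indeterminate product → 0, so the limit = -3.

Final answer: -3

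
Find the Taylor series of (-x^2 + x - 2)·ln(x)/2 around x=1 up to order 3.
-(x - 1) - 7·(x - 1)^3/12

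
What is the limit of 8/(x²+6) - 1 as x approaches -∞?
Evaluate the dominant behaviour as x → -∞; each term tends to a finite value or vanishes.
Limit = -1.

Final answer: -1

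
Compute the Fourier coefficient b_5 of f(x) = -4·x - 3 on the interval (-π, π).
b_5 = (1/π) ∫_{-π}^{π} f(x)·sin(5x) dx.
Evaluate the integral (use parity and integration by parts as needed): b_5 = -8/5.

Final answer: -8/5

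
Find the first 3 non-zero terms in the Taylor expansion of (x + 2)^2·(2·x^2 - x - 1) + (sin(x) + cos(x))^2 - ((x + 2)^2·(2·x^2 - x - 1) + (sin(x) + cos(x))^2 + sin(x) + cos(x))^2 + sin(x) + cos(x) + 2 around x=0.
-25·x^2/2 - 25·x - 4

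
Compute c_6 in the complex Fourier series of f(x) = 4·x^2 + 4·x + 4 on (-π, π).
Compute the real Fourier coefficients first: a_6 = 4/9, b_6 = -4/3.
Then c_6 = (a_6 − i·b_6)/2 = 2/9 + 2·i/3.

Final answer: 2/9 + 2·i/3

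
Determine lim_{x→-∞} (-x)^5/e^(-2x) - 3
The quotient is an ∞/∞ indeterminate form as x → -∞.
Compare growth rates of the dominant terms (exponentials ≫ polynomials ≫ logarithms), or apply L'Hôpital's rule; the quotient → 0.
Adding the constant: 0 - 3 = -3. Limit = -3.

Final answer: -3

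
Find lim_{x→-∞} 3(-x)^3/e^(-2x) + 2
The quotient is an ∞/∞ indeterminate form as x → -∞.
Compare growth rates of the dominant terms (exponentials ≫ polynomials ≫ logarithms), or apply L'Hôpital's rule; the quotient → 0.
Adding the constant: 0 + 2 = 2. Limit = 2.

Final answer: 2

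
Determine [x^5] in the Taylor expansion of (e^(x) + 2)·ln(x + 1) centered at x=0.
Expand to order 5: (e^(x) + 2)·ln(x + 1) = 19·x^5/40 - x^4/2 + x^3 - x^2/2 + 3·x + O(x^6).
The coefficient of x^5 is 19/40.

Final answer: 19/40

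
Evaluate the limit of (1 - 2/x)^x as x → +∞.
As x → +∞: this is the defining limit (1 - 2/x)^x → e^(-2).
Limit = e^(-2).

Final answer: e^(-2)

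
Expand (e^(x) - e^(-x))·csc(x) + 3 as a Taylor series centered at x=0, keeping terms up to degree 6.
13·x^6/945 + x^4/9 + 2·x^2/3 + 5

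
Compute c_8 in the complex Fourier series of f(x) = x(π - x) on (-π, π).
Compute the real Fourier coefficients first: a_8 = -1/16, b_8 = -π/4.
Then c_8 = (a_8 − i·b_8)/2 = -1/32 + i·π/8.

Final answer: -1/32 + i·π/8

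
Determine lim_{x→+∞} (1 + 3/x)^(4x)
As x → +∞: write (1 + 3/x)^(4x) = ((1 + 3/x)^x)^4 → (e^3)^4 = e^12.
Limit = e^(12).

Final answer: e^(12)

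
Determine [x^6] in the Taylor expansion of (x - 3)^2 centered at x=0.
Expand to order 6: (x - 3)^2 = x^2 - 6·x + 9 + O(x^7).
The coefficient of x^6 is 0.

Final answer: 0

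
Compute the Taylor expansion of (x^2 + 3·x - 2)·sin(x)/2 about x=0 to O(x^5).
-x^4/4 + 2·x^3/3 + 3·x^2/2 - x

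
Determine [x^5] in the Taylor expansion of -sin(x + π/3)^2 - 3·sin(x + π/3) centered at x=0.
Expand to order 5: -sin(x + π/3)^2 - 3·sin(x + π/3) = x^5·(-√(3)/15 - 1/80) + x^4·(-1/6 - √(3)/16) + x^3·(1/4 + √(3)/3) + x^2·(1/2 + 3·√(3)/4) + x·(-3/2 - √(3)/2) - 3·√(3)/2 - 3/4 + O(x^6).
The coefficient of x^5 is -√(3)/15 - 1/80.

Final answer: -√(3)/15 - 1/80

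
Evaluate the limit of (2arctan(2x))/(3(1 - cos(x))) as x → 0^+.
Both numerator and denominator → 0 as x → 0^+; this is a 0/0 indeterminate form.
Expand each to leading order near x = 0: numerator ~ 4·x, denominator ~ 3·x^2/2.
The limit of the ratio is ∞.

Final answer: ∞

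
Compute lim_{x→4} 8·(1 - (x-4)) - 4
Direct substitution at x = 4 gives 4.

Final answer: 4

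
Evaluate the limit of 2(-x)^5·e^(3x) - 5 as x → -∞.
The product is a 0·∞ indeterminate form at x → -∞.
Rewrite the product as 2(-x)^5 / e^(-3x) (an ∞/∞ form) and apply L'Hôpital, or use the standard hierarchy e^(3|x|) ≫ |(-x)^5| as x → -∞.
The indeterminate product → 0, so the limit = -5.

Final answer: -5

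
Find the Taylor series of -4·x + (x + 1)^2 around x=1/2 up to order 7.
1/4 - (x - 1/2) + (x - 1/2)^2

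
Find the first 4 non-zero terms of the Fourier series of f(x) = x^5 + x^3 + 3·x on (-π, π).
(-38·π^2 + 2·π^4 + 234)·sin(x) + (-π^4 - 9 + 4·π^2)·sin(2·x) + (-22·π^2/27 + 206/81 + 2·π^4/3)·sin(3·x) + (-π^4/2 - 99/64 + π^2/8)·sin(4·x)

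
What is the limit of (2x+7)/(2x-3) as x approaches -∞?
Evaluate the dominant behaviour as x → -∞; each term tends to a finite value or vanishes.
Limit = 1.

Final answer: 1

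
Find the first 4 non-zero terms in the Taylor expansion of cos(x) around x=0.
-x^6/720 + x^4/24 - x^2/2 + 1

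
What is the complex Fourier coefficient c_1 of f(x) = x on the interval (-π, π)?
Compute the real Fourier coefficients first: a_1 = 0, b_1 = 2.
Then c_1 = (a_1 − i·b_1)/2 = -i.

Final answer: -i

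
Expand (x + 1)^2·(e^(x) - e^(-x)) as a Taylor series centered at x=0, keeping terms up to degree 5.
7·x^5/20 + 2·x^4/3 + 7·x^3/3 + 4·x^2 + 2·x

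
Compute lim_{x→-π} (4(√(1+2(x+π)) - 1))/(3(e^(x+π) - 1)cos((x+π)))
Both numerator and denominator → 0 as x → -π; this is a 0/0 indeterminate form.
Expand each to leading order near x = -π: numerator ~ 4·(x + π), denominator ~ 3·(x + π).
The limit of the ratio is 4/3.

Final answer: 4/3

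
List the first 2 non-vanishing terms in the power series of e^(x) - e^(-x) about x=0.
x^3/3 + 2·x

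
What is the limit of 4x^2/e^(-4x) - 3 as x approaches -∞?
The quotient is an ∞/∞ indeterminate form as x → -∞.
Compare growth rates of the dominant terms (exponentials ≫ polynomials ≫ logarithms), or apply L'Hôpital's rule; the quotient → 0.
Adding the constant: 0 - 3 = -3. Limit = -3.

Final answer: -3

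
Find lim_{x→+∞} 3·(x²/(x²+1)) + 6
Evaluate the dominant behaviour as x → +∞; each term tends to a finite value or vanishes.
Limit = 9.

Final answer: 9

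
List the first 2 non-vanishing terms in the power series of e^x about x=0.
x + 1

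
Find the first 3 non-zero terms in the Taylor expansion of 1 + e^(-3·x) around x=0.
9·x^2/2 - 3·x + 2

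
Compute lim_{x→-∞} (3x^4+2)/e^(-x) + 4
The quotient is an ∞/∞ indeterminate form as x → -∞.
Compare growth rates of the dominant terms (exponentials ≫ polynomials ≫ logarithms), or apply L'Hôpital's rule; the quotient → 0.
Adding the constant: 0 + 4 = 4. Limit = 4.

Final answer: 4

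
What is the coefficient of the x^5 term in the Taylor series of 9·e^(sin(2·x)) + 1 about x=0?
Expand to order 5: 9·e^(sin(2·x)) + 1 = -96·x^5/5 - 18·x^4 + 18·x^2 + 18·x + 10 + O(x^6).
The coefficient of x^5 is -96/5.

Final answer: -96/5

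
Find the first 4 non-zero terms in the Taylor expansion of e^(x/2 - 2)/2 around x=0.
x^3·e^(-2)/96 + x^2·e^(-2)/16 + x·e^(-2)/4 + e^(-2)/2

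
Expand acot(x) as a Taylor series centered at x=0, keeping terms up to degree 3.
x^3/3 - x + π/2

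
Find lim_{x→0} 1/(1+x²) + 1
Direct substitution at x = 0 gives 2.

Final answer: 2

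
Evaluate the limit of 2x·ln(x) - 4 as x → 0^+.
The product is a 0·∞ indeterminate form at x → 0⁺.
Rewrite the product as 2·ln(x) / x^(-1) and apply L'Hôpital, or use the standard hierarchy x^(-1) ≫ |ln x| as x → 0⁺.
The indeterminate product → 0, so the limit = -4.

Final answer: -4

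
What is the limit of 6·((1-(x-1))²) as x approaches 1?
Direct substitution at x = 1 gives 6.

Final answer: 6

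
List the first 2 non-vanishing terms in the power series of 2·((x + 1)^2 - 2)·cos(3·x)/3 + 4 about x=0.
4·x/3 + 10/3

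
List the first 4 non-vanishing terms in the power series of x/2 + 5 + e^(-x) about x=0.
-x^3/6 + x^2/2 - x/2 + 6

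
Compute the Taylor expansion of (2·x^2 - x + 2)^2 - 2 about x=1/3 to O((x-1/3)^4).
127/81 + 34·(x - 1/3)/27 + 23·(x - 1/3)^2/3 + 4·(x - 1/3)^3/3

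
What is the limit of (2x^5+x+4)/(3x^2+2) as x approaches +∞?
This is an ∞/∞ indeterminate form as x → +∞.
Divide numerator and denominator by x^5 and let the lower-order terms vanish; the numerator's degree 5 exceeds the denominator's degree 2, so the quotient diverges.
Limit = ∞.

Final answer: ∞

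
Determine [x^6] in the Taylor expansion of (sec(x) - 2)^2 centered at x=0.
Expand to order 6: (sec(x) - 2)^2 = 7·x^6/180 - x^4/6 - x^2 + 1 + O(x^7).
The coefficient of x^6 is 7/180.

Final answer: 7/180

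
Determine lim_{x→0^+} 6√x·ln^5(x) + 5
The product is a 0·∞ indeterminate form at x → 0⁺.
Rewrite the product as 6·ln^5(x) / x^(-1/2) and apply L'Hôpital, or use the standard hierarchy x^(-1/2) ≫ |ln x|^5 as x → 0⁺.
The indeterminate product → 0, so the limit = 5.

Final answer: 5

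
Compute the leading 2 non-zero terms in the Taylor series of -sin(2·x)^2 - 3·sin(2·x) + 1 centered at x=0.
1 - 6·x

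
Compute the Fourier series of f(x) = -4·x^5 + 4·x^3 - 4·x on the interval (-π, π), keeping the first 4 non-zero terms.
(-1016 - 8·π^4 + 168·π^2)·sin(x) + (-24·π^2 + 40 + 4·π^4)·sin(2·x) + (-8·π^4/3 - 680/81 + 232·π^2/27)·sin(3·x) + (-9·π^2/2 + 59/16 + 2·π^4)·sin(4·x)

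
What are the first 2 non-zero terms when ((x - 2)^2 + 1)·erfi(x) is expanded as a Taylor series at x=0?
-8·x^2/√(π) + 10·x/√(π)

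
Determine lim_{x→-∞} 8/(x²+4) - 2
Evaluate the dominant behaviour as x → -∞; each term tends to a finite value or vanishes.
Limit = -2.

Final answer: -2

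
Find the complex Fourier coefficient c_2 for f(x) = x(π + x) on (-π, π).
Compute the real Fourier coefficients first: a_2 = 1, b_2 = -π.
Then c_2 = (a_2 − i·b_2)/2 = 1/2 + i·π/2.

Final answer: 1/2 + i·π/2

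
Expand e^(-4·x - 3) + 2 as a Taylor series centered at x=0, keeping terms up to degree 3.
-32·x^3·e^(-3)/3 + 8·x^2·e^(-3) - 4·x·e^(-3) + e^(-3) + 2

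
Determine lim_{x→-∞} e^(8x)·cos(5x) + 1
Evaluate the dominant behaviour as x → -∞; each term tends to a finite value or vanishes.
Limit = 1.

Final answer: 1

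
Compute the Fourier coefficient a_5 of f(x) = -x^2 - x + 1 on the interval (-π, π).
a_5 = (1/π) ∫_{-π}^{π} f(x)·cos(5x) dx.
Evaluate the integral (use parity and integration by parts as needed): a_5 = 4/25.

Final answer: 4/25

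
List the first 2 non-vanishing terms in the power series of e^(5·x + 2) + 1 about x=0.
5·x·e^(2) + 1 + e^(2)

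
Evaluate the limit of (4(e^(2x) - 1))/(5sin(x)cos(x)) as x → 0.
Both numerator and denominator → 0 as x → 0; this is a 0/0 indeterminate form.
Expand each to leading order near x = 0: numerator ~ 8·x, denominator ~ 5·x.
The limit of the ratio is 8/5.

Final answer: 8/5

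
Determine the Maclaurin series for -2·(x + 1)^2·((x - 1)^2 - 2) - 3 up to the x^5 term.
-2·x^4 + 8·x^2 + 8·x - 1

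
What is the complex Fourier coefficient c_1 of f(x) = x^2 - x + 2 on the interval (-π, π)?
Compute the real Fourier coefficients first: a_1 = -4, b_1 = -2.
Then c_1 = (a_1 − i·b_1)/2 = -2 + i.

Final answer: -2 + i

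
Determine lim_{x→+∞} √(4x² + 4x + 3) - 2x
As x → +∞: multiply by the conjugate to get (4x+3)/(√(4x²+4x+3)+2x); the denominator ~ 4x, so the limit is 4/4 = 1.
Limit = 1.

Final answer: 1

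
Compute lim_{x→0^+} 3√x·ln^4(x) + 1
The product is a 0·∞ indeterminate form at x → 0⁺.
Rewrite the product as 3·ln^4(x) / x^(-1/2) and apply L'Hôpital, or use the standard hierarchy x^(-1/2) ≫ |ln x|^4 as x → 0⁺.
The indeterminate product → 0, so the limit = 1.

Final answer: 1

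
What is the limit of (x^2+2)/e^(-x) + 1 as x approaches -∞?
The quotient is an ∞/∞ indeterminate form as x → -∞.
Compare growth rates of the dominant terms (exponentials ≫ polynomials ≫ logarithms), or apply L'Hôpital's rule; the quotient → 0.
Adding the constant: 0 + 1 = 1. Limit = 1.

Final answer: 1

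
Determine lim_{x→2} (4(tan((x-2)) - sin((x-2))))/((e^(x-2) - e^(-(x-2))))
Both numerator and denominator → 0 as x → 2; this is a 0/0 indeterminate form.
Expand each to leading order near x = 2: numerator ~ 2·(x - 2)^3, denominator ~ 2·(x - 2).
The limit of the ratio is 0.

Final answer: 0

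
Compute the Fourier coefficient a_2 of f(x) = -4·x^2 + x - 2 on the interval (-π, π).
a_2 = (1/π) ∫_{-π}^{π} f(x)·cos(2x) dx.
Evaluate the integral (use parity and integration by parts as needed): a_2 = -4.

Final answer: -4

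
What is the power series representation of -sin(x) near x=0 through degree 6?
-x^5/120 + x^3/6 - x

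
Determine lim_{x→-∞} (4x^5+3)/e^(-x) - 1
The quotient is an ∞/∞ indeterminate form as x → -∞.
Compare growth rates of the dominant terms (exponentials ≫ polynomials ≫ logarithms), or apply L'Hôpital's rule; the quotient → 0.
Adding the constant: 0 - 1 = -1. Limit = -1.

Final answer: -1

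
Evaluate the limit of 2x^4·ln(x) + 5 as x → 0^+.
The product is a 0·∞ indeterminate form at x → 0⁺.
Rewrite the product as 2·ln(x) / x^(-4) and apply L'Hôpital, or use the standard hierarchy x^(-4) ≫ |ln x| as x → 0⁺.
The indeterminate product → 0, so the limit = 5.

Final answer: 5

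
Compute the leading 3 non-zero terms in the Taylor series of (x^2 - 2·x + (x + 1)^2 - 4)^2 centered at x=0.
4·x^4 - 12·x^2 + 9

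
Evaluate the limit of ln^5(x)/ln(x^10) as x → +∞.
This is an ∞/∞ indeterminate form as x → +∞.
Write ln(x^10) = 10·ln(x), reducing the quotient to ln^4(x)/10 → ∞.
Limit = ∞.

Final answer: ∞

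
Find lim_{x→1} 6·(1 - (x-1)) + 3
Direct substitution at x = 1 gives 9.

Final answer: 9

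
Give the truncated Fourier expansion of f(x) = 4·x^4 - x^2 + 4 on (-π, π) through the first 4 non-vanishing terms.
(196 - 32·π^2)·cos(x) + (-13 + 8·π^2)·cos(2·x) + (76/27 - 32·π^2/9)·cos(3·x) - π^2/3 + 4 + 4·π^4/5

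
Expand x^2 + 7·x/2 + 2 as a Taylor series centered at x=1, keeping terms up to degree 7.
13/2 + 11·(x - 1)/2 + (x - 1)^2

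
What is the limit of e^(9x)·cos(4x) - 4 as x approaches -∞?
Evaluate the dominant behaviour as x → -∞; each term tends to a finite value or vanishes.
Limit = -4.

Final answer: -4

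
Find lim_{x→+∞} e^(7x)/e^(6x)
This is an ∞/∞ indeterminate form as x → +∞.
Rewrite e^(7x)/e^(6x) = e^((7−6)x) = e^(x); the exponent coefficient is 1 > 0 so e^(x) → ∞.
Limit = ∞.

Final answer: ∞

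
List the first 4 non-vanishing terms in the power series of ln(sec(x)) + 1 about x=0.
x^6/45 + x^4/12 + x^2/2 + 1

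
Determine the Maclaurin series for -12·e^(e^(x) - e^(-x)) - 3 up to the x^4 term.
-16·x^4 - 20·x^3 - 24·x^2 - 24·x - 15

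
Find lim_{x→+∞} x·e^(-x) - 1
Evaluate the dominant behaviour as x → +∞; each term tends to a finite value or vanishes.
Limit = -1.

Final answer: -1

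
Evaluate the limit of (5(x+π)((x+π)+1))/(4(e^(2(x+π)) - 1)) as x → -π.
Both numerator and denominator → 0 as x → -π; this is a 0/0 indeterminate form.
Expand each to leading order near x = -π: numerator ~ 5·(x + π), denominator ~ 8·(x + π).
The limit of the ratio is 5/8.

Final answer: 5/8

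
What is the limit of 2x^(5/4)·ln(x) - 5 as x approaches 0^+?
The product is a 0·∞ indeterminate form at x → 0⁺.
Rewrite the product as 2·ln(x) / x^(-5/4) and apply L'Hôpital, or use the standard hierarchy x^(-5/4) ≫ |ln x| as x → 0⁺.
The indeterminate product → 0, so the limit = -5.

Final answer: -5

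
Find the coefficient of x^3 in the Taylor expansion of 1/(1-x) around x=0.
Expand to order 3: 1/(1-x) = x^3 + x^2 + x + 1 + O(x^4).
The coefficient of x^3 is 1.

Final answer: 1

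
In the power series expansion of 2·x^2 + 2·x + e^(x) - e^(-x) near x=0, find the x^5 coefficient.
Expand to order 5: 2·x^2 + 2·x + e^(x) - e^(-x) = x^5/60 + x^3/3 + 2·x^2 + 4·x + O(x^6).
The coefficient of x^5 is 1/60.

Final answer: 1/60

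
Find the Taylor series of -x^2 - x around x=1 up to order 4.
-2 - 3·(x - 1) - (x - 1)^2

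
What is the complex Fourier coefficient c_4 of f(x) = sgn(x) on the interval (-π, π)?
Compute the real Fourier coefficients first: a_4 = 0, b_4 = 0.
Then c_4 = (a_4 − i·b_4)/2 = 0.

Final answer: 0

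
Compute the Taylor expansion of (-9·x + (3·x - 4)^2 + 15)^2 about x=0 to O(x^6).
81·x^4 - 594·x^3 + 1647·x^2 - 2046·x + 961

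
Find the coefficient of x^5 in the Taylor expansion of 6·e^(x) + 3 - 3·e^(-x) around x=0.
Expand to order 5: 6·e^(x) + 3 - 3·e^(-x) = 3·x^5/40 + x^4/8 + 3·x^3/2 + 3·x^2/2 + 9·x + 6 + O(x^6).
The coefficient of x^5 is 3/40.

Final answer: 3/40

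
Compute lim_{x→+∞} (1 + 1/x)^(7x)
As x → +∞: write (1 + 1/x)^(7x) = ((1 + 1/x)^x)^7 → (e^1)^7 = e^7.
Limit = e^(7).

Final answer: e^(7)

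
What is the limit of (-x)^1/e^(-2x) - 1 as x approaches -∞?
The quotient is an ∞/∞ indeterminate form as x → -∞.
Compare growth rates of the dominant terms (exponentials ≫ polynomials ≫ logarithms), or apply L'Hôpital's rule; the quotient → 0.
Adding the constant: 0 - 1 = -1. Limit = -1.

Final answer: -1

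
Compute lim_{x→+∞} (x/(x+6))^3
As x → +∞: x/(x+6) = 1/(1 + 6/x) → 1, and the 3rd power of a limit-1 base also → 1.
Limit = 1.

Final answer: 1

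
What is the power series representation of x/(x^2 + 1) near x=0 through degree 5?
x^5 - x^3 + x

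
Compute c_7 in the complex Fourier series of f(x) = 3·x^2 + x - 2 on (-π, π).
Compute the real Fourier coefficients first: a_7 = -12/49, b_7 = 2/7.
Then c_7 = (a_7 − i·b_7)/2 = -6/49 - i/7.

Final answer: -6/49 - i/7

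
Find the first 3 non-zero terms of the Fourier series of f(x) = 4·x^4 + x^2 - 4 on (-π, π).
(188 - 32·π^2)·cos(x) + (-11 + 8·π^2)·cos(2·x) - 4 + π^2/3 + 4·π^4/5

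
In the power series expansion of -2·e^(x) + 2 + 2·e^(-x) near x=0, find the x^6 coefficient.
Expand to order 6: -2·e^(x) + 2 + 2·e^(-x) = -x^5/30 - 2·x^3/3 - 4·x + 2 + O(x^7).
The coefficient of x^6 is 0.

Final answer: 0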